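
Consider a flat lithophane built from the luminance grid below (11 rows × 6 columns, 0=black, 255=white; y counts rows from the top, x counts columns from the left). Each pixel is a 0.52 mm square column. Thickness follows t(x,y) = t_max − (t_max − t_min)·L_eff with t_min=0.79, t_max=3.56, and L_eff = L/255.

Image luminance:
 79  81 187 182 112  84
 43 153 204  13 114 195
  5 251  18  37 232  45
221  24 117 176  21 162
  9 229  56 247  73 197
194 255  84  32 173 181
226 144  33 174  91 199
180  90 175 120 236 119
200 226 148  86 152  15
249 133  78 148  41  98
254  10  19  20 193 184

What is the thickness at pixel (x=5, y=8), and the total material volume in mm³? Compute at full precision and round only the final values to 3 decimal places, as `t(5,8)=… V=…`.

t(5,8)=3.397 V=38.487

span = t_max - t_min = 3.56 - 0.79 = 2.770
L(5,8) = 15, L_eff = 15/255 = 0.058824
t(5,8) = 3.56 - 2.770·0.058824 = 3.397
Σt over all 11·6 pixels = 3629501/25500 ≈ 142.3333725
V = pitch²·Σt = 0.52²·3629501/25500 = 38.487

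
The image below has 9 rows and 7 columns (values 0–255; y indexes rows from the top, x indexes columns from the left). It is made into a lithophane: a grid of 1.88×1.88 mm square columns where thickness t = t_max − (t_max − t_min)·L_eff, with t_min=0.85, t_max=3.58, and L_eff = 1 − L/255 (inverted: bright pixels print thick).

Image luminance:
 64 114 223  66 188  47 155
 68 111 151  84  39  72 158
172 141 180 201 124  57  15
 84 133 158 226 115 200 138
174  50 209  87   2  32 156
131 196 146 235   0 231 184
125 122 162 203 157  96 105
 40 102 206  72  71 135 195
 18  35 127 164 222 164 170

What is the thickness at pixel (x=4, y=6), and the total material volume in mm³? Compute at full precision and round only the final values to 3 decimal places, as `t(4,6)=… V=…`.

span = t_max - t_min = 3.58 - 0.85 = 2.730
L(4,6) = 157, L_eff = 1 - 157/255 = 0.384314 (inverted)
t(4,6) = 3.58 - 2.730·0.384314 = 2.531
Σt over all 9·7 pixels = 1183903/8500 ≈ 139.2827059
V = pitch²·Σt = 1.88²·1183903/8500 = 492.281

t(4,6)=2.531 V=492.281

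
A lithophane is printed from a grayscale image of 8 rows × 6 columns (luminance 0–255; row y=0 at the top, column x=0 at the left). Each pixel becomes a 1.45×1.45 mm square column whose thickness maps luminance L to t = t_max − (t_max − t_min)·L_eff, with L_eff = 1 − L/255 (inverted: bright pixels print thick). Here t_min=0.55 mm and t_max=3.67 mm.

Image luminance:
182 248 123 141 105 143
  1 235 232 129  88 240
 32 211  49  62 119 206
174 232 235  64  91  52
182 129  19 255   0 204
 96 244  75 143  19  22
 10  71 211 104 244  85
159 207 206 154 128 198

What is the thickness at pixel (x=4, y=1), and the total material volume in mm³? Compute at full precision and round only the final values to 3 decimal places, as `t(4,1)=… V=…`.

span = t_max - t_min = 3.67 - 0.55 = 3.120
L(4,1) = 88, L_eff = 1 - 88/255 = 0.654902 (inverted)
t(4,1) = 3.67 - 3.120·0.654902 = 1.627
Σt over all 8·6 pixels = 226634/2125 ≈ 106.6512941
V = pitch²·Σt = 1.45²·226634/2125 = 224.234

t(4,1)=1.627 V=224.234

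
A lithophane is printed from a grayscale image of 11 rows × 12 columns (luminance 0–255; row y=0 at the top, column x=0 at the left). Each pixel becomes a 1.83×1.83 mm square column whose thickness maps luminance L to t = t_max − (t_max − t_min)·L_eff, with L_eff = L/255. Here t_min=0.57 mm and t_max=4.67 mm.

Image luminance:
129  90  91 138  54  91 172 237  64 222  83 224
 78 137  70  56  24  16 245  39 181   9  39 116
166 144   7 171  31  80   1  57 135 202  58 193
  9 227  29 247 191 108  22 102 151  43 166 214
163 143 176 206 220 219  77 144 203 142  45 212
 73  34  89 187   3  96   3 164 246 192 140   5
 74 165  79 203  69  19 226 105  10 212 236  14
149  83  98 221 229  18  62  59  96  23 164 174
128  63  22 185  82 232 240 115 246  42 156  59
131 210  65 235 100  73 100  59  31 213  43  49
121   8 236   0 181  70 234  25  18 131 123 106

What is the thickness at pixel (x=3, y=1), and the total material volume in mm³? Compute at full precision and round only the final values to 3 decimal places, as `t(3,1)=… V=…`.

t(3,1)=3.770 V=1231.897

span = t_max - t_min = 4.67 - 0.57 = 4.100
L(3,1) = 56, L_eff = 56/255 = 0.219608
t(3,1) = 4.67 - 4.100·0.219608 = 3.770
Σt over all 11·12 pixels = 938021/2550 ≈ 367.8513725
V = pitch²·Σt = 1.83²·938021/2550 = 1231.897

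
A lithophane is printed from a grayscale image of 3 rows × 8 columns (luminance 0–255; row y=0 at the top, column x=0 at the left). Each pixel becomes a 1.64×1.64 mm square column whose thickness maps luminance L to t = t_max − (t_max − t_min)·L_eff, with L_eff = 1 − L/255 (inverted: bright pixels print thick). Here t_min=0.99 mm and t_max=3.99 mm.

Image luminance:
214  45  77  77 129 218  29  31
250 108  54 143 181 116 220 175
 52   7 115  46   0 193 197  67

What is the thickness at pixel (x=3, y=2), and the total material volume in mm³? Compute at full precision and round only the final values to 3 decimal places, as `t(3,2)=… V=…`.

t(3,2)=1.531 V=150.732

span = t_max - t_min = 3.99 - 0.99 = 3.000
L(3,2) = 46, L_eff = 1 - 46/255 = 0.819608 (inverted)
t(3,2) = 3.99 - 3.000·0.819608 = 1.531
Σt over all 3·8 pixels = 23818/425 ≈ 56.0423529
V = pitch²·Σt = 1.64²·23818/425 = 150.732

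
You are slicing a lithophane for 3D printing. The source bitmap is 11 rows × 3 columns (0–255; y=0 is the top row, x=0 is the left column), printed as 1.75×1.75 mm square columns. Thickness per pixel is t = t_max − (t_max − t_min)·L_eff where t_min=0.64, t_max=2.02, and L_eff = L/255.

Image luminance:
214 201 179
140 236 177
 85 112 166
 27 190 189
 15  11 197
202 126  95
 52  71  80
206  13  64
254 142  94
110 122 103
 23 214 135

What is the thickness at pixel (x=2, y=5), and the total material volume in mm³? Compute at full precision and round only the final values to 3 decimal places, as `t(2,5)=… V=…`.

t(2,5)=1.506 V=133.792

span = t_max - t_min = 2.02 - 0.64 = 1.380
L(2,5) = 95, L_eff = 95/255 = 0.372549
t(2,5) = 2.02 - 1.380·0.372549 = 1.506
Σt over all 11·3 pixels = 18567/425 ≈ 43.6870588
V = pitch²·Σt = 1.75²·18567/425 = 133.792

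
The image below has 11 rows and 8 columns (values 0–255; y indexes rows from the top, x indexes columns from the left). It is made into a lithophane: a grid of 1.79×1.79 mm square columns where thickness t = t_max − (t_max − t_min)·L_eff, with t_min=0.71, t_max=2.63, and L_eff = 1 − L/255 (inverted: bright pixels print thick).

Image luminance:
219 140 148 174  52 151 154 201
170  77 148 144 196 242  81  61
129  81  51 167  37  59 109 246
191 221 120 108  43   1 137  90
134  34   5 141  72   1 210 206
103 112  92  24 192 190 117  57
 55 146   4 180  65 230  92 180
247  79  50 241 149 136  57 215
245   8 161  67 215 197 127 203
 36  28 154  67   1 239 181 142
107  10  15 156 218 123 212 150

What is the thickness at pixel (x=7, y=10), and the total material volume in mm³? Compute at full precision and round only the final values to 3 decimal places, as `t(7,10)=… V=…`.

t(7,10)=1.839 V=466.194

span = t_max - t_min = 2.63 - 0.71 = 1.920
L(7,10) = 150, L_eff = 1 - 150/255 = 0.411765 (inverted)
t(7,10) = 2.63 - 1.920·0.411765 = 1.839
Σt over all 11·8 pixels = 309186/2125 ≈ 145.4992941
V = pitch²·Σt = 1.79²·309186/2125 = 466.194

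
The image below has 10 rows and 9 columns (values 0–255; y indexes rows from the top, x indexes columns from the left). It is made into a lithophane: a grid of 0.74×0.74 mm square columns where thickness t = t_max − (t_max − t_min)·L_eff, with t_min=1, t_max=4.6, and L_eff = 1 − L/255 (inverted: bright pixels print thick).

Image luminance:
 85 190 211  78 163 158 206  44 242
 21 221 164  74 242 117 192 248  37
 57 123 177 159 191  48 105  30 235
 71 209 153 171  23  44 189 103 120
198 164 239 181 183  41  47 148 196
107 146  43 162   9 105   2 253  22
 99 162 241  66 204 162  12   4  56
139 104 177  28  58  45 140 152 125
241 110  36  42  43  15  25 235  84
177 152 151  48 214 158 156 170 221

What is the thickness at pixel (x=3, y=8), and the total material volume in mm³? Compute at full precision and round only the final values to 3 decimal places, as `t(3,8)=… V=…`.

span = t_max - t_min = 4.6 - 1 = 3.600
L(3,8) = 42, L_eff = 1 - 42/255 = 0.835294 (inverted)
t(3,8) = 4.6 - 3.600·0.835294 = 1.593
Σt over all 10·9 pixels = 106644/425 ≈ 250.9270588
V = pitch²·Σt = 0.74²·106644/425 = 137.408

t(3,8)=1.593 V=137.408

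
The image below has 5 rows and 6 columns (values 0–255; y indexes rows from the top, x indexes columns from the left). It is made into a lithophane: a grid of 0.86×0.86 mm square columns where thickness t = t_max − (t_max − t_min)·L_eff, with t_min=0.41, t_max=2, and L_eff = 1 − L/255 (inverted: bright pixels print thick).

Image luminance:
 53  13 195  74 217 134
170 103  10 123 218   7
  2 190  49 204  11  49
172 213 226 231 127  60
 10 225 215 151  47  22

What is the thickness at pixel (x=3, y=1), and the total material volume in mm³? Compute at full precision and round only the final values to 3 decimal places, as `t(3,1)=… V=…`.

t(3,1)=1.177 V=25.335

span = t_max - t_min = 2 - 0.41 = 1.590
L(3,1) = 123, L_eff = 1 - 123/255 = 0.517647 (inverted)
t(3,1) = 2 - 1.590·0.517647 = 1.177
Σt over all 5·6 pixels = 291163/8500 ≈ 34.2544706
V = pitch²·Σt = 0.86²·291163/8500 = 25.335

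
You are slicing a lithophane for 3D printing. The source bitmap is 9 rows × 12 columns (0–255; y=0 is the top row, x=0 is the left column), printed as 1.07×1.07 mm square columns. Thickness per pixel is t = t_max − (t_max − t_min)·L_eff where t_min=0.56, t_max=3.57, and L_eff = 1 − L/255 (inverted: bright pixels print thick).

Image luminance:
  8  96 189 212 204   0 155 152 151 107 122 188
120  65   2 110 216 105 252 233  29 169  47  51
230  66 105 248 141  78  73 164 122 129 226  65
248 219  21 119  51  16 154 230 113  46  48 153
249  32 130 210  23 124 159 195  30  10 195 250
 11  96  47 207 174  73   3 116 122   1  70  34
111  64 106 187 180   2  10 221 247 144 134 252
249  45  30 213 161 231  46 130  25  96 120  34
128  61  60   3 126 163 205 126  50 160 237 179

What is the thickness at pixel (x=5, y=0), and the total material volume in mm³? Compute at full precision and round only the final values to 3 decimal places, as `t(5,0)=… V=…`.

span = t_max - t_min = 3.57 - 0.56 = 3.010
L(5,0) = 0, L_eff = 1 - 0/255 = 1.000000 (inverted)
t(5,0) = 3.57 - 3.010·1.000000 = 0.560
Σt over all 9·12 pixels = 1099777/5100 ≈ 215.6425490
V = pitch²·Σt = 1.07²·1099777/5100 = 246.889

t(5,0)=0.560 V=246.889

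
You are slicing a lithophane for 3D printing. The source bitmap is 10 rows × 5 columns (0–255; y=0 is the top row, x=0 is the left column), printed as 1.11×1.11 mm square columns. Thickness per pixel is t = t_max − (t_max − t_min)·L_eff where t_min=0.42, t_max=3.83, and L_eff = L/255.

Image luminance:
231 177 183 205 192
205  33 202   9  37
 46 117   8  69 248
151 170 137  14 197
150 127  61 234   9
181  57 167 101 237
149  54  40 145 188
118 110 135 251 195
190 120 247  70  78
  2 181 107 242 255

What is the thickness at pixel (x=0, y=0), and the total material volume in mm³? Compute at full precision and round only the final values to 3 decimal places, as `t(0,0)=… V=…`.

t(0,0)=0.741 V=123.381

span = t_max - t_min = 3.83 - 0.42 = 3.410
L(0,0) = 231, L_eff = 231/255 = 0.905882
t(0,0) = 3.83 - 3.410·0.905882 = 0.741
Σt over all 10·5 pixels = 1276769/12750 ≈ 100.1387451
V = pitch²·Σt = 1.11²·1276769/12750 = 123.381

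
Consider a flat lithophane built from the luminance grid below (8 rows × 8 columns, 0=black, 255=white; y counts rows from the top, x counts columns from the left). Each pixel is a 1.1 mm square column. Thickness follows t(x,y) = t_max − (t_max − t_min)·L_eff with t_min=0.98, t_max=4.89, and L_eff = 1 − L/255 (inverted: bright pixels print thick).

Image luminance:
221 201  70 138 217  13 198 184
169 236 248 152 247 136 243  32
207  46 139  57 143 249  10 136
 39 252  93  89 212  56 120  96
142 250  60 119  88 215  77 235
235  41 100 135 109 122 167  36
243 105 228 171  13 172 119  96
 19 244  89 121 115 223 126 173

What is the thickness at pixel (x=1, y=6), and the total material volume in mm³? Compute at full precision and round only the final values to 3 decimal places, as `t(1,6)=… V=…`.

span = t_max - t_min = 4.89 - 0.98 = 3.910
L(1,6) = 105, L_eff = 1 - 105/255 = 0.588235 (inverted)
t(1,6) = 4.89 - 3.910·0.588235 = 2.590
Σt over all 8·8 pixels = 301931/1500 ≈ 201.2873333
V = pitch²·Σt = 1.1²·301931/1500 = 243.558

t(1,6)=2.590 V=243.558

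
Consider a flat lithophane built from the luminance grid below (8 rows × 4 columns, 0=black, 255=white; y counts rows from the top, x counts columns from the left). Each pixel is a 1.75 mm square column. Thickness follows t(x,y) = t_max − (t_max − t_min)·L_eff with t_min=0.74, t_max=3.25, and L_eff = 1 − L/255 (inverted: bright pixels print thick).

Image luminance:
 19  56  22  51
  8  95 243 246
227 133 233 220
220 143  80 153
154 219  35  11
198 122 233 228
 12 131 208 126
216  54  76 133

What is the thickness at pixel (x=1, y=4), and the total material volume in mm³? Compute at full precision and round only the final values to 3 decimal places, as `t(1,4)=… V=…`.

span = t_max - t_min = 3.25 - 0.74 = 2.510
L(1,4) = 219, L_eff = 1 - 219/255 = 0.141176 (inverted)
t(1,4) = 3.25 - 2.510·0.141176 = 2.896
Σt over all 8·4 pixels = 112293/1700 ≈ 66.0547059
V = pitch²·Σt = 1.75²·112293/1700 = 202.293

t(1,4)=2.896 V=202.293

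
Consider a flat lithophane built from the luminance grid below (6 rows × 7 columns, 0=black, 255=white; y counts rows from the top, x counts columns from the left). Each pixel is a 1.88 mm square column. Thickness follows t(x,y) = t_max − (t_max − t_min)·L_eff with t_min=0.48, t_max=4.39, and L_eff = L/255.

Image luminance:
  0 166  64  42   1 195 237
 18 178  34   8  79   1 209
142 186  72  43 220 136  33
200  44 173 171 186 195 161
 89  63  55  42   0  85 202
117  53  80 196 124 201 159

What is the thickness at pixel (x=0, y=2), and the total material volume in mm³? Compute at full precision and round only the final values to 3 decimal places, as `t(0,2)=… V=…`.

t(0,2)=2.213 V=399.128

span = t_max - t_min = 4.39 - 0.48 = 3.910
L(0,2) = 142, L_eff = 142/255 = 0.556863
t(0,2) = 4.39 - 3.910·0.556863 = 2.213
Σt over all 6·7 pixels = 16939/150 ≈ 112.9266667
V = pitch²·Σt = 1.88²·16939/150 = 399.128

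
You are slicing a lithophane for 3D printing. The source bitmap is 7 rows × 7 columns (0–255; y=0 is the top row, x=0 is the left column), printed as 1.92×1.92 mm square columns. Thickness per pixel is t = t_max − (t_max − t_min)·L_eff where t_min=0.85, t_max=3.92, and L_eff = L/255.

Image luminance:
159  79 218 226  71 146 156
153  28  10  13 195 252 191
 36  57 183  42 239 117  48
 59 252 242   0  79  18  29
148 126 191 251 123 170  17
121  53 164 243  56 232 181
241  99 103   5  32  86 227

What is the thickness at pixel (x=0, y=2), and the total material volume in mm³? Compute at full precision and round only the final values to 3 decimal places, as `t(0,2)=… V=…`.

span = t_max - t_min = 3.92 - 0.85 = 3.070
L(0,2) = 36, L_eff = 36/255 = 0.141176
t(0,2) = 3.92 - 3.070·0.141176 = 3.487
Σt over all 7·7 pixels = 3004771/25500 ≈ 117.8341569
V = pitch²·Σt = 1.92²·3004771/25500 = 434.384

t(0,2)=3.487 V=434.384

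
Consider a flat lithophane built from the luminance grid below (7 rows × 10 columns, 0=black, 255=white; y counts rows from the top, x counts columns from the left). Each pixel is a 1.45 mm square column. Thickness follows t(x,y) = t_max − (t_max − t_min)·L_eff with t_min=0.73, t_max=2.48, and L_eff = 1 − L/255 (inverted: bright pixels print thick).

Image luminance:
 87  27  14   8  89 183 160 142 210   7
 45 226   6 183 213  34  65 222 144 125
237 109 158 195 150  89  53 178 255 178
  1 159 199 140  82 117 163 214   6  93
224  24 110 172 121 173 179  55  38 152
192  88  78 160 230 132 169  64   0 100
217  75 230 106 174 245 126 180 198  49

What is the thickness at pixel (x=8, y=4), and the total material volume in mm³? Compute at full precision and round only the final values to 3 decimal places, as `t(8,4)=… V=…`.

span = t_max - t_min = 2.48 - 0.73 = 1.750
L(8,4) = 38, L_eff = 1 - 38/255 = 0.850980 (inverted)
t(8,4) = 2.48 - 1.750·0.850980 = 0.991
Σt over all 7·10 pixels = 113.05
V = pitch²·Σt = 1.45²·113.05 = 237.688

t(8,4)=0.991 V=237.688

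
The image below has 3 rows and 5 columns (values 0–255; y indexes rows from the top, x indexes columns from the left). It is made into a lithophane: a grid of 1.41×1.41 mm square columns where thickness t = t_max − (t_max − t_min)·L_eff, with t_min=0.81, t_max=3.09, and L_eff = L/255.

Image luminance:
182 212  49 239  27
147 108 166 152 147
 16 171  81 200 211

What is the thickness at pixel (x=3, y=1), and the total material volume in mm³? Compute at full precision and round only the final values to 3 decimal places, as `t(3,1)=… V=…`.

span = t_max - t_min = 3.09 - 0.81 = 2.280
L(3,1) = 152, L_eff = 152/255 = 0.596078
t(3,1) = 3.09 - 2.280·0.596078 = 1.731
Σt over all 3·5 pixels = 27.502
V = pitch²·Σt = 1.41²·27.502 = 54.677

t(3,1)=1.731 V=54.677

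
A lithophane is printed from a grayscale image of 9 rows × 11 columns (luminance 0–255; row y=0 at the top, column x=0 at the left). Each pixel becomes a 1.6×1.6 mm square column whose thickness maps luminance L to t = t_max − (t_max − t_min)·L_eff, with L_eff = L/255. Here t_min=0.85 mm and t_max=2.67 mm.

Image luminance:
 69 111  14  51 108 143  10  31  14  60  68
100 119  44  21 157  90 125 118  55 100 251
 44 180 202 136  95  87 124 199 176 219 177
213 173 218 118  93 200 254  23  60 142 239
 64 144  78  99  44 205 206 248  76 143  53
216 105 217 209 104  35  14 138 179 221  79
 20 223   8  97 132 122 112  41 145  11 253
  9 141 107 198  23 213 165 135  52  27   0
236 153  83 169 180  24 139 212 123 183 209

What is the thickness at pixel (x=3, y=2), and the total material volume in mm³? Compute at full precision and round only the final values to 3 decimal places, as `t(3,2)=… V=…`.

t(3,2)=1.699 V=456.460

span = t_max - t_min = 2.67 - 0.85 = 1.820
L(3,2) = 136, L_eff = 136/255 = 0.533333
t(3,2) = 2.67 - 1.820·0.533333 = 1.699
Σt over all 9·11 pixels = 267457/1500 ≈ 178.3046667
V = pitch²·Σt = 1.6²·267457/1500 = 456.460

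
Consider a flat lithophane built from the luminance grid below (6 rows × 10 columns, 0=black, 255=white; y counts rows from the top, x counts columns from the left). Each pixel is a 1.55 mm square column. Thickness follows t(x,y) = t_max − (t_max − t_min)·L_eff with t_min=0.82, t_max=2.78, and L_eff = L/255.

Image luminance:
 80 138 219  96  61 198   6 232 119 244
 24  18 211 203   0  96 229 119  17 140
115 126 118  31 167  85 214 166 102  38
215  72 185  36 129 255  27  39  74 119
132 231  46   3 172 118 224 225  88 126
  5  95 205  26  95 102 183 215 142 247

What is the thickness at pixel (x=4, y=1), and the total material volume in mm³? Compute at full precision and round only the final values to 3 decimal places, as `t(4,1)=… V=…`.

span = t_max - t_min = 2.78 - 0.82 = 1.960
L(4,1) = 0, L_eff = 0/255 = 0.000000
t(4,1) = 2.78 - 1.960·0.000000 = 2.780
Σt over all 6·10 pixels = 232881/2125 ≈ 109.5910588
V = pitch²·Σt = 1.55²·232881/2125 = 263.293

t(4,1)=2.780 V=263.293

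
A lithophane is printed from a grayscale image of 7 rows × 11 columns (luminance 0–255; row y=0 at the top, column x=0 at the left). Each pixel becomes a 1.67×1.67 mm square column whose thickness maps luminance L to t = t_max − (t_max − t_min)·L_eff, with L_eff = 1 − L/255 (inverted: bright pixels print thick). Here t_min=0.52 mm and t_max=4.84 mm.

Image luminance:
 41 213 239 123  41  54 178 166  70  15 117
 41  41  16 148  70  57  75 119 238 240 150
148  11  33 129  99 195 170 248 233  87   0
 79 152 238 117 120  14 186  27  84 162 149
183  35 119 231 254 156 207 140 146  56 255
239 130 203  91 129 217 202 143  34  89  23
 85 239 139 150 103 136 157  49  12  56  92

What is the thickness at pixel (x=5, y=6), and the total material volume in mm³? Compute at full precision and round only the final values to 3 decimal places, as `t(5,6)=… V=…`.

t(5,6)=2.824 V=566.800

span = t_max - t_min = 4.84 - 0.52 = 4.320
L(5,6) = 136, L_eff = 1 - 136/255 = 0.466667 (inverted)
t(5,6) = 4.84 - 4.320·0.466667 = 2.824
Σt over all 7·11 pixels = 431873/2125 ≈ 203.2343529
V = pitch²·Σt = 1.67²·431873/2125 = 566.800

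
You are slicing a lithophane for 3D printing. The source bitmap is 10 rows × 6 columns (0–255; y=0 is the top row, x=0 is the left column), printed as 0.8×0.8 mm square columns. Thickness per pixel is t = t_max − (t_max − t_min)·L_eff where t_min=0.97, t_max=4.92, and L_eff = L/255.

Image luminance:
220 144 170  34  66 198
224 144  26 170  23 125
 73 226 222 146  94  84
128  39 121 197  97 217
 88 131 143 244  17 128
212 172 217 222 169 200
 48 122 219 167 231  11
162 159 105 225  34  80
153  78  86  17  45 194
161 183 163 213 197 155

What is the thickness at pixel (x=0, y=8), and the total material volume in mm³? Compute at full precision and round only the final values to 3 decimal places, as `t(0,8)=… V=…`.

t(0,8)=2.550 V=106.257

span = t_max - t_min = 4.92 - 0.97 = 3.950
L(0,8) = 153, L_eff = 153/255 = 0.600000
t(0,8) = 4.92 - 3.950·0.600000 = 2.550
Σt over all 10·6 pixels = 846739/5100 ≈ 166.0272549
V = pitch²·Σt = 0.8²·846739/5100 = 106.257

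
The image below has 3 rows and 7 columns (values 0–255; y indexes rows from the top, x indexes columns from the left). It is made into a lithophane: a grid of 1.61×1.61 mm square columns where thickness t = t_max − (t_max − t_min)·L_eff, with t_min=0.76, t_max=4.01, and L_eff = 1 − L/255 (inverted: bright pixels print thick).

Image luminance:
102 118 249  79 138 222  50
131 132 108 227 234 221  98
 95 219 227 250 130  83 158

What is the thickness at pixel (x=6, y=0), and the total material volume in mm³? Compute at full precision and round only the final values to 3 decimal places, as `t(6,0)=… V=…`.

t(6,0)=1.397 V=149.433

span = t_max - t_min = 4.01 - 0.76 = 3.250
L(6,0) = 50, L_eff = 1 - 50/255 = 0.803922 (inverted)
t(6,0) = 4.01 - 3.250·0.803922 = 1.397
Σt over all 3·7 pixels = 294011/5100 ≈ 57.6492157
V = pitch²·Σt = 1.61²·294011/5100 = 149.433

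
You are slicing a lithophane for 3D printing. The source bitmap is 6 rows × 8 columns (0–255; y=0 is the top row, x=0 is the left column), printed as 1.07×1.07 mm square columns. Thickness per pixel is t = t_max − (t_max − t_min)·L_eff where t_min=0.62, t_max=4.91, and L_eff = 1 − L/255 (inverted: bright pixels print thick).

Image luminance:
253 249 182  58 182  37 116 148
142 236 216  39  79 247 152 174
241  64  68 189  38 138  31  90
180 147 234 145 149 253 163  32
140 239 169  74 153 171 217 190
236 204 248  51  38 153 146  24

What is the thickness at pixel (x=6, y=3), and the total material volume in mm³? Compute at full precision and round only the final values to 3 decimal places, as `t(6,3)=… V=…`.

span = t_max - t_min = 4.91 - 0.62 = 4.290
L(6,3) = 163, L_eff = 1 - 163/255 = 0.360784 (inverted)
t(6,3) = 4.91 - 4.290·0.360784 = 3.362
Σt over all 6·8 pixels = 254367/1700 ≈ 149.6276471
V = pitch²·Σt = 1.07²·254367/1700 = 171.309

t(6,3)=3.362 V=171.309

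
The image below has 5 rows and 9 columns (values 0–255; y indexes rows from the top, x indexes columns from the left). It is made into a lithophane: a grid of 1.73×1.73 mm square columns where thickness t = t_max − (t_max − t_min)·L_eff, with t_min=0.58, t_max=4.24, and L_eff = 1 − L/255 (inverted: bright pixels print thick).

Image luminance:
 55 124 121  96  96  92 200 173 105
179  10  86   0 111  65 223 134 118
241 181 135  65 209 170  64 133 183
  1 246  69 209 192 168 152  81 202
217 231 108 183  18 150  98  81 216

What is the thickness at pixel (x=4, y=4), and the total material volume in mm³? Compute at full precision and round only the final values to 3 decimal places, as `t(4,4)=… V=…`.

span = t_max - t_min = 4.24 - 0.58 = 3.660
L(4,4) = 18, L_eff = 1 - 18/255 = 0.929412 (inverted)
t(4,4) = 4.24 - 3.660·0.929412 = 0.838
Σt over all 5·9 pixels = 238188/2125 ≈ 112.0884706
V = pitch²·Σt = 1.73²·238188/2125 = 335.470

t(4,4)=0.838 V=335.470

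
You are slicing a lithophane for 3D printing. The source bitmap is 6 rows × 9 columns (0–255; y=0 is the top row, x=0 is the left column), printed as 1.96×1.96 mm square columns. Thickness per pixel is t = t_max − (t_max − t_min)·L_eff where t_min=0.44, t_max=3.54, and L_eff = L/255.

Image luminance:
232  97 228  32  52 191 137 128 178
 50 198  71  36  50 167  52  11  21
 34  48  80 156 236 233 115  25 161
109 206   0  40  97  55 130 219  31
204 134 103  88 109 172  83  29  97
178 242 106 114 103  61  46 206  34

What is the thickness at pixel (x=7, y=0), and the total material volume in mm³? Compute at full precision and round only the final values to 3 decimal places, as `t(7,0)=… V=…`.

span = t_max - t_min = 3.54 - 0.44 = 3.100
L(7,0) = 128, L_eff = 128/255 = 0.501961
t(7,0) = 3.54 - 3.100·0.501961 = 1.984
Σt over all 6·9 pixels = 100331/850 ≈ 118.0364706
V = pitch²·Σt = 1.96²·100331/850 = 453.449

t(7,0)=1.984 V=453.449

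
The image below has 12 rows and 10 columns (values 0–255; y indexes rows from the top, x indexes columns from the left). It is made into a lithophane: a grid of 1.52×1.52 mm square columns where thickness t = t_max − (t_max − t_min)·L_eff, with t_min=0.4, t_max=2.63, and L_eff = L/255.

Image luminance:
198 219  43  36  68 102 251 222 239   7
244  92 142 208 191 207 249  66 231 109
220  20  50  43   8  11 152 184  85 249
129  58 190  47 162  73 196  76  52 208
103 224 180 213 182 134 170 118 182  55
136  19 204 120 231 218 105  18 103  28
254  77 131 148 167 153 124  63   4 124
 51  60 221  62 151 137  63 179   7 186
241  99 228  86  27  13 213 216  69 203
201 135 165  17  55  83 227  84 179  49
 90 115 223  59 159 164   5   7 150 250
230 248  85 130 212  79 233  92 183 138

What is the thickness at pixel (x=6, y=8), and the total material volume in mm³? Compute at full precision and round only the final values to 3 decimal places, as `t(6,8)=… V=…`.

t(6,8)=0.767 V=408.231

span = t_max - t_min = 2.63 - 0.4 = 2.230
L(6,8) = 213, L_eff = 213/255 = 0.835294
t(6,8) = 2.63 - 2.230·0.835294 = 0.767
Σt over all 12·10 pixels = 1126417/6375 ≈ 176.6928627
V = pitch²·Σt = 1.52²·1126417/6375 = 408.231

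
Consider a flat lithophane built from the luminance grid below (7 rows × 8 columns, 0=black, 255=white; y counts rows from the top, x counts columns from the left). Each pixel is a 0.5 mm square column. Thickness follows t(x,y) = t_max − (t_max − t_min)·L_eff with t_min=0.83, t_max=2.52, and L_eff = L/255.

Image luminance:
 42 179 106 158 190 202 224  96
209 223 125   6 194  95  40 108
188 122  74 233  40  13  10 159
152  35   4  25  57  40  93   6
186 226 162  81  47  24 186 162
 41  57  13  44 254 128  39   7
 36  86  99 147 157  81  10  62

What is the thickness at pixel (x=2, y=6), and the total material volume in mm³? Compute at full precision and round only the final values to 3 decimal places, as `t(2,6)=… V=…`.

t(2,6)=1.864 V=25.698

span = t_max - t_min = 2.52 - 0.83 = 1.690
L(2,6) = 99, L_eff = 99/255 = 0.388235
t(2,6) = 2.52 - 1.690·0.388235 = 1.864
Σt over all 7·8 pixels = 2621233/25500 ≈ 102.7934510
V = pitch²·Σt = 0.5²·2621233/25500 = 25.698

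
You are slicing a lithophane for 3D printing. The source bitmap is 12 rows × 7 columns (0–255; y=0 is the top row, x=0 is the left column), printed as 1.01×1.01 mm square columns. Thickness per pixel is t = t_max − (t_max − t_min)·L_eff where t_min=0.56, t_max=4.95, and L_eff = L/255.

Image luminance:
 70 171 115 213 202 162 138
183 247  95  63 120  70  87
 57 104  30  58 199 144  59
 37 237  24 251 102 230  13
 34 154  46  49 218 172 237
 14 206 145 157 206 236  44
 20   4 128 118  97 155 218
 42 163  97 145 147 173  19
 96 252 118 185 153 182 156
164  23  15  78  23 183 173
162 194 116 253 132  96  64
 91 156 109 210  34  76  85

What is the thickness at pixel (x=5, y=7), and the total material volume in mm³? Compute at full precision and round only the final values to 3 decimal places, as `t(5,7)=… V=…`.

t(5,7)=1.972 V=239.689

span = t_max - t_min = 4.95 - 0.56 = 4.390
L(5,7) = 173, L_eff = 173/255 = 0.678431
t(5,7) = 4.95 - 4.390·0.678431 = 1.972
Σt over all 12·7 pixels = 1497911/6375 ≈ 234.9664314
V = pitch²·Σt = 1.01²·1497911/6375 = 239.689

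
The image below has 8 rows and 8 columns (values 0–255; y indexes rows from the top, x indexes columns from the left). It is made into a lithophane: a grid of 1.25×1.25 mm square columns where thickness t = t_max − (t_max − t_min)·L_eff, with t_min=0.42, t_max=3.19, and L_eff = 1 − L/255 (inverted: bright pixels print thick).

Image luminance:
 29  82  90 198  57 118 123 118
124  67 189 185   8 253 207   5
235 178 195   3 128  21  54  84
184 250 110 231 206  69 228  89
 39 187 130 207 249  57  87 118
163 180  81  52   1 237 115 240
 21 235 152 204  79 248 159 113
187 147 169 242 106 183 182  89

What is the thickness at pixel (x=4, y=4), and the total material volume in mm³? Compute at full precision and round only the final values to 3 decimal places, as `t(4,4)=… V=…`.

t(4,4)=3.125 V=190.972

span = t_max - t_min = 3.19 - 0.42 = 2.770
L(4,4) = 249, L_eff = 1 - 249/255 = 0.023529 (inverted)
t(4,4) = 3.19 - 2.770·0.023529 = 3.125
Σt over all 8·8 pixels = 3116669/25500 ≈ 122.2223137
V = pitch²·Σt = 1.25²·3116669/25500 = 190.972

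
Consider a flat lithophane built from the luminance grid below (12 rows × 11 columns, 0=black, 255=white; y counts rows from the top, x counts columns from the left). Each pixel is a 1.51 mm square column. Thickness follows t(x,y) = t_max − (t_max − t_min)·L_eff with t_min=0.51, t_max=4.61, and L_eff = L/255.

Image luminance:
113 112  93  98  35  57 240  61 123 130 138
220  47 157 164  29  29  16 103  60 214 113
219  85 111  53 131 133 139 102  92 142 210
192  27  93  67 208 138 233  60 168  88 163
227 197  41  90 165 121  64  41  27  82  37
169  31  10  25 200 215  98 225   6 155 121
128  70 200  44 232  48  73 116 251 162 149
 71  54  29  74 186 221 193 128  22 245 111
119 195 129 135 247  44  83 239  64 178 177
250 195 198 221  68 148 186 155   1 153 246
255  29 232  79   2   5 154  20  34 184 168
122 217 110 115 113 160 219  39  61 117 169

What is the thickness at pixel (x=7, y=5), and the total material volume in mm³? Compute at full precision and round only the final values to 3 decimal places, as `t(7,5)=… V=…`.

span = t_max - t_min = 4.61 - 0.51 = 4.100
L(7,5) = 225, L_eff = 225/255 = 0.882353
t(7,5) = 4.61 - 4.100·0.882353 = 0.992
Σt over all 12·11 pixels = 293177/850 ≈ 344.9141176
V = pitch²·Σt = 1.51²·293177/850 = 786.439

t(7,5)=0.992 V=786.439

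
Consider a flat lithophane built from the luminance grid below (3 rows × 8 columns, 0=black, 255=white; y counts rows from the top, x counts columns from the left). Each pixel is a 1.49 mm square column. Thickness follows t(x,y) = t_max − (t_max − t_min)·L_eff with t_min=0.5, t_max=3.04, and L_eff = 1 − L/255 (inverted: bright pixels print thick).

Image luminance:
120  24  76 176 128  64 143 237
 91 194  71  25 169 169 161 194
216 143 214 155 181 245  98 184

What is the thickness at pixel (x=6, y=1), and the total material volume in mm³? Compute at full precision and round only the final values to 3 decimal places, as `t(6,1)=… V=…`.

t(6,1)=2.104 V=103.553

span = t_max - t_min = 3.04 - 0.5 = 2.540
L(6,1) = 161, L_eff = 1 - 161/255 = 0.368627 (inverted)
t(6,1) = 3.04 - 2.540·0.368627 = 2.104
Σt over all 3·8 pixels = 297353/6375 ≈ 46.6436078
V = pitch²·Σt = 1.49²·297353/6375 = 103.553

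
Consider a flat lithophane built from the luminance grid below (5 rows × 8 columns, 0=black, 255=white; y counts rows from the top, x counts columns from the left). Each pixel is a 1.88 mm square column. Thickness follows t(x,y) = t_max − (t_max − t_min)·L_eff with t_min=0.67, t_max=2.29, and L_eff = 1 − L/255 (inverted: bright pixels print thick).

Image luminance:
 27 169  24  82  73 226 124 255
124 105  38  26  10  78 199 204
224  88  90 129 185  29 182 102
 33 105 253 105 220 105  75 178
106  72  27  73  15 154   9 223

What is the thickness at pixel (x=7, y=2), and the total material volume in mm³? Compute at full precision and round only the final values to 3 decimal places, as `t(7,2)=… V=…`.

t(7,2)=1.318 V=196.797

span = t_max - t_min = 2.29 - 0.67 = 1.620
L(7,2) = 102, L_eff = 1 - 102/255 = 0.600000 (inverted)
t(7,2) = 2.29 - 1.620·0.600000 = 1.318
Σt over all 5·8 pixels = 118321/2125 ≈ 55.6804706
V = pitch²·Σt = 1.88²·118321/2125 = 196.797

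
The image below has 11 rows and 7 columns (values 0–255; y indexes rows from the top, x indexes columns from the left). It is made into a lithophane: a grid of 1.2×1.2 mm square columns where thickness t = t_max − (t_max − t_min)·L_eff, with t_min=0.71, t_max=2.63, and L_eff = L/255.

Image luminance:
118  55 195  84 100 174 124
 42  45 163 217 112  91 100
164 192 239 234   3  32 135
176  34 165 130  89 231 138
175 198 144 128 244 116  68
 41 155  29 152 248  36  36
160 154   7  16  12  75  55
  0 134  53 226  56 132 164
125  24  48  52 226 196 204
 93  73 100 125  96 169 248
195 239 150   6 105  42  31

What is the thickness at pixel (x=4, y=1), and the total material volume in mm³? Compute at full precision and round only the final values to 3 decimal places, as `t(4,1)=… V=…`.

t(4,1)=1.787 V=192.483

span = t_max - t_min = 2.63 - 0.71 = 1.920
L(4,1) = 112, L_eff = 112/255 = 0.439216
t(4,1) = 2.63 - 1.920·0.439216 = 1.787
Σt over all 11·7 pixels = 1136183/8500 ≈ 133.6685882
V = pitch²·Σt = 1.2²·1136183/8500 = 192.483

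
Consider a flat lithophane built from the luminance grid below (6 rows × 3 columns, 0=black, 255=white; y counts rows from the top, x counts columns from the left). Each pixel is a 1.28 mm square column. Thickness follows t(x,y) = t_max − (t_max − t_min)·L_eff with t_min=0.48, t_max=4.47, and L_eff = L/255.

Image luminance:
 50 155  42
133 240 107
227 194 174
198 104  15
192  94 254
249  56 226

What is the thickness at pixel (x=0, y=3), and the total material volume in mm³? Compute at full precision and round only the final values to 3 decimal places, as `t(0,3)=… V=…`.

span = t_max - t_min = 4.47 - 0.48 = 3.990
L(0,3) = 198, L_eff = 198/255 = 0.776471
t(0,3) = 4.47 - 3.990·0.776471 = 1.372
Σt over all 6·3 pixels = 16174/425 ≈ 38.0564706
V = pitch²·Σt = 1.28²·16174/425 = 62.352

t(0,3)=1.372 V=62.352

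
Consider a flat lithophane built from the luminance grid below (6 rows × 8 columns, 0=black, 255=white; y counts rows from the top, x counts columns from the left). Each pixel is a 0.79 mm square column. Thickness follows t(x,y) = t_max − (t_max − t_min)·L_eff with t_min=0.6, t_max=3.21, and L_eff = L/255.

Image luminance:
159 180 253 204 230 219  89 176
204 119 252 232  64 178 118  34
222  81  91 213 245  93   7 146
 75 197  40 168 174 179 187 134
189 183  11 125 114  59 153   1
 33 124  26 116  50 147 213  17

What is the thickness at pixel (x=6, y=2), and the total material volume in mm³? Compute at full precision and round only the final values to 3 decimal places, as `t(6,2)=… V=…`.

t(6,2)=3.138 V=54.487

span = t_max - t_min = 3.21 - 0.6 = 2.610
L(6,2) = 7, L_eff = 7/255 = 0.027451
t(6,2) = 3.21 - 2.610·0.027451 = 3.138
Σt over all 6·8 pixels = 185523/2125 ≈ 87.3049412
V = pitch²·Σt = 0.79²·185523/2125 = 54.487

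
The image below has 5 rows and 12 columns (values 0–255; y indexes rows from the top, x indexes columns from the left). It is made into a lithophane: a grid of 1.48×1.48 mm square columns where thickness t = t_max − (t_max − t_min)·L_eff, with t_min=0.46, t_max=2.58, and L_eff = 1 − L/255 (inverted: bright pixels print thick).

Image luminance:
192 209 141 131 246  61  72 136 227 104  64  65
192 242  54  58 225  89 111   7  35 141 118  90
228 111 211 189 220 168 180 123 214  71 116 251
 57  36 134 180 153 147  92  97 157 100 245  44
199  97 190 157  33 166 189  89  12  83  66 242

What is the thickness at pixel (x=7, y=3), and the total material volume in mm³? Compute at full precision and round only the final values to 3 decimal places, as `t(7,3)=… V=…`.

span = t_max - t_min = 2.58 - 0.46 = 2.120
L(7,3) = 97, L_eff = 1 - 97/255 = 0.619608 (inverted)
t(7,3) = 2.58 - 2.120·0.619608 = 1.266
Σt over all 5·12 pixels = 602971/6375 ≈ 94.5836863
V = pitch²·Σt = 1.48²·602971/6375 = 207.176

t(7,3)=1.266 V=207.176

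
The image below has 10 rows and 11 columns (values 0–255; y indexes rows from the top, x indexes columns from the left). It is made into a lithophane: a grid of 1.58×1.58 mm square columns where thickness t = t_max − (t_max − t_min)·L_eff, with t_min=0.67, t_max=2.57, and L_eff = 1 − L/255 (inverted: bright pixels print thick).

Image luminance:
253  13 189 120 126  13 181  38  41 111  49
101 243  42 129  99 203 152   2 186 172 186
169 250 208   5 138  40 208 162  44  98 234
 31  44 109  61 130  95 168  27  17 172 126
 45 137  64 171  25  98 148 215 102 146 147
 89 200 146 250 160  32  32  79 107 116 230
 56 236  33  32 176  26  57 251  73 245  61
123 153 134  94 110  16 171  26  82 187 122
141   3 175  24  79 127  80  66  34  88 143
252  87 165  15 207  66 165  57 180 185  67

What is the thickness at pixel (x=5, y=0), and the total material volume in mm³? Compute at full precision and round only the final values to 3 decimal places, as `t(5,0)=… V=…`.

span = t_max - t_min = 2.57 - 0.67 = 1.900
L(5,0) = 13, L_eff = 1 - 13/255 = 0.949020 (inverted)
t(5,0) = 2.57 - 1.900·0.949020 = 0.767
Σt over all 10·11 pixels = 431021/2550 ≈ 169.0278431
V = pitch²·Σt = 1.58²·431021/2550 = 421.961

t(5,0)=0.767 V=421.961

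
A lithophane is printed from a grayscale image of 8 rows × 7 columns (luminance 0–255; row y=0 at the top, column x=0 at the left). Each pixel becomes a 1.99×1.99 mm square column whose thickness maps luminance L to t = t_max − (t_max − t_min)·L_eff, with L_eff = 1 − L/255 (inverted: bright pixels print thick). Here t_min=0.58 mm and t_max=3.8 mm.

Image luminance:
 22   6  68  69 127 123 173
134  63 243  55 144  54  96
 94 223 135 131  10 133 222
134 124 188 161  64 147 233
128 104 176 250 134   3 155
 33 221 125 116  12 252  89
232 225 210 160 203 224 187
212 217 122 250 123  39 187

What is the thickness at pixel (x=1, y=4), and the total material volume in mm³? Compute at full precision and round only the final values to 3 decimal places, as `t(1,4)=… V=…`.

span = t_max - t_min = 3.8 - 0.58 = 3.220
L(1,4) = 104, L_eff = 1 - 104/255 = 0.592157 (inverted)
t(1,4) = 3.8 - 3.220·0.592157 = 1.893
Σt over all 8·7 pixels = 332857/2550 ≈ 130.5321569
V = pitch²·Σt = 1.99²·332857/2550 = 516.920

t(1,4)=1.893 V=516.920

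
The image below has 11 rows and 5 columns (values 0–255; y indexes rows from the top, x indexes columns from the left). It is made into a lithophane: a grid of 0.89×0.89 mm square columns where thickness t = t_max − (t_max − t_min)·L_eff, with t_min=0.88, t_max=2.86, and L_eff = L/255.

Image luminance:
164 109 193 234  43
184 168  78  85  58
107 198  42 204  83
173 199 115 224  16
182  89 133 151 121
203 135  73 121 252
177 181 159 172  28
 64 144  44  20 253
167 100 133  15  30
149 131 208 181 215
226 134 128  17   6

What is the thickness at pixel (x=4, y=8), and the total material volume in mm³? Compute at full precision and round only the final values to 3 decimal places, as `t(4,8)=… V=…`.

span = t_max - t_min = 2.86 - 0.88 = 1.980
L(4,8) = 30, L_eff = 30/255 = 0.117647
t(4,8) = 2.86 - 1.980·0.117647 = 2.627
Σt over all 11·5 pixels = 215149/2125 ≈ 101.2465882
V = pitch²·Σt = 0.89²·215149/2125 = 80.197

t(4,8)=2.627 V=80.197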